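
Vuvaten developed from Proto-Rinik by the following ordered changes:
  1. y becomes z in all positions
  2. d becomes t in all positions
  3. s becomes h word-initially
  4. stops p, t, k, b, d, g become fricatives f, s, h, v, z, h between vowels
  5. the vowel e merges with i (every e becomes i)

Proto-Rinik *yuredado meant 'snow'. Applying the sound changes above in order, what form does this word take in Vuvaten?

zurisaso

Vuvaten: start from *yuredado.
  rule 1 (unconditioned shift): yuredado → zuredado
  rule 2 (unconditioned shift): zuredado → zuretato
  rule 3: no change — zuretato
  rule 4 (intervocalic lenition): zuretato → zuresaso
  rule 5 (vowel merger): zuresaso → zurisaso
  ⇒ Vuvaten zurisaso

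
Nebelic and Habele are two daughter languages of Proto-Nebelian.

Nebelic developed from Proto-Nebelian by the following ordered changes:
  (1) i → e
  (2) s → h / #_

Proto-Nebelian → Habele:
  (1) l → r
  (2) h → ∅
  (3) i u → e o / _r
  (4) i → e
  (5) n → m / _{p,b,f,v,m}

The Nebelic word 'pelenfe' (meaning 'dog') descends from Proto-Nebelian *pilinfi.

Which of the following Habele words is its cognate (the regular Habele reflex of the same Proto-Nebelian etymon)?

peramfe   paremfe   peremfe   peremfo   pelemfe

Habele: *pilinfi > pirinfi > perinfi > perenfe > peremfe  (by unconditioned shift, pre-rhotic lowering, vowel merger, nasal place assimilation)
The other candidates each miss or misapply at least one Habele change.

peremfe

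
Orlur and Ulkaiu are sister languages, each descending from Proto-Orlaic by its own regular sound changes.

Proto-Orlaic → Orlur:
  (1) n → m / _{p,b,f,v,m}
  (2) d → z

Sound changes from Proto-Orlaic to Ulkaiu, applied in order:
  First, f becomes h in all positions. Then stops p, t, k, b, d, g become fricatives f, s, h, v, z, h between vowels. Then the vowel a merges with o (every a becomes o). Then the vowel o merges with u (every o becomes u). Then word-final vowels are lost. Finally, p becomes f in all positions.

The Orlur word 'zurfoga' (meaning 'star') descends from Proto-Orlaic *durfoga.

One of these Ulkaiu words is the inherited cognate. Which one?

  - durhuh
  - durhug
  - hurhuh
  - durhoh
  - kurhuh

durhuh

Ulkaiu: start from *durfoga.
  rule 1 (unconditioned shift): durfoga → durhoga
  rule 2 (intervocalic lenition): durhoga → durhoha
  rule 3 (vowel merger): durhoha → durhoho
  rule 4 (vowel merger): durhoho → durhuhu
  rule 5 (apocope): durhuhu → durhuh
  rule 6: no change — durhuh
  ⇒ Ulkaiu durhuh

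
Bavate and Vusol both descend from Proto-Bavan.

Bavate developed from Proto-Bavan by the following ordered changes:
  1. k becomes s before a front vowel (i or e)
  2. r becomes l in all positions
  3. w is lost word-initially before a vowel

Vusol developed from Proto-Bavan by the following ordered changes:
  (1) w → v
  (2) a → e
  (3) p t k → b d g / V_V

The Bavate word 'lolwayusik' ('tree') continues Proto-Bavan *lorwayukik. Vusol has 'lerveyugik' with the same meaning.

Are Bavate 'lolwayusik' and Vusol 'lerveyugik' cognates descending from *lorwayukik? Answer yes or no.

Derive the expected Vusol reflex of *lorwayukik:
Vusol: *lorwayukik
  lorwayukik → lorvayukik   [unconditioned shift]
  lorvayukik → lorveyukik   [vowel merger]
  lorveyukik → lorveyugik   [intervocalic voicing]
  giving Vusol lorveyugik.
The regular Vusol reflex would be 'lorveyugik', but the attested form is 'lerveyugik'. The correspondence is irregular, so they are not cognates (the Vusol form has a different source).

no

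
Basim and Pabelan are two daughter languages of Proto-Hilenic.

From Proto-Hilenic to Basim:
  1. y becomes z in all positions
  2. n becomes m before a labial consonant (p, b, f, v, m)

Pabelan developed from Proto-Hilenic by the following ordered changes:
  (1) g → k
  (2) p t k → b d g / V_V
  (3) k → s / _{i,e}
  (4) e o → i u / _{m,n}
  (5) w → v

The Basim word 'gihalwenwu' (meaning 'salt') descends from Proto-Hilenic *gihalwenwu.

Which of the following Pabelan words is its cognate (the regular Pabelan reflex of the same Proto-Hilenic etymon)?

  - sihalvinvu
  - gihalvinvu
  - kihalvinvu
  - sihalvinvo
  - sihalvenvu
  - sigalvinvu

Pabelan: *gihalwenwu > kihalwenwu > sihalwenwu > sihalwinwu > sihalvinvu  (by unconditioned shift, palatalisation, pre-nasal raising, unconditioned shift)

sihalvinvu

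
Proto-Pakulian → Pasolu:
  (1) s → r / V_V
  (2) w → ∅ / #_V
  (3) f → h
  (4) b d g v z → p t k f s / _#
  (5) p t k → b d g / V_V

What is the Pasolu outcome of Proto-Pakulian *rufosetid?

Pasolu: *rufosetid
  rufosetid → ruforetid   [rhotacism]
  ruforetid (rule 2 does not apply)
  ruforetid → ruhoretid   [unconditioned shift]
  ruhoretid → ruhoretit   [final devoicing]
  ruhoretit → ruhoredit   [intervocalic voicing]
  giving Pasolu ruhoredit.

ruhoredit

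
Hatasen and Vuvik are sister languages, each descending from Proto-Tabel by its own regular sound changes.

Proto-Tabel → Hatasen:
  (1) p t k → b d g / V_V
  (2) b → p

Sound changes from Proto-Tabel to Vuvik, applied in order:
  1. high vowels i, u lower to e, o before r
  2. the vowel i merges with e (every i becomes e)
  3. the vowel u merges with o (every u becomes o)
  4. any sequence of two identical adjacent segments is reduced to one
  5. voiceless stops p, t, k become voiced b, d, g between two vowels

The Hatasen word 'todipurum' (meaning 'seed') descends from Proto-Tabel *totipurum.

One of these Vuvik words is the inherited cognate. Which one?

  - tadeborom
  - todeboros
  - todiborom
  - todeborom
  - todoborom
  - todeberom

Vuvik: start from *totipurum.
  rule 1 (pre-rhotic lowering): totipurum → totiporum
  rule 2 (vowel merger): totiporum → toteporum
  rule 3 (vowel merger): toteporum → toteporom
  rule 4: no change — toteporom
  rule 5 (intervocalic voicing): toteporom → todeborom
  ⇒ Vuvik todeborom
The other candidates each miss or misapply at least one Vuvik change.

todeborom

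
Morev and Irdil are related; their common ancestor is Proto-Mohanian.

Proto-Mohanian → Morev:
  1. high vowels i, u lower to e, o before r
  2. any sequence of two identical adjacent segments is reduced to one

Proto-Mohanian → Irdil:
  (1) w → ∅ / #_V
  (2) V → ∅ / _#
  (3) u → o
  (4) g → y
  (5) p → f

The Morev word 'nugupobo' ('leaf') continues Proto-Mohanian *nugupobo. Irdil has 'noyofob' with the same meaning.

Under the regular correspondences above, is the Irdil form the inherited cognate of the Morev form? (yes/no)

yes

Derive the expected Irdil reflex of *nugupobo:
Irdil: *nugupobo > nugupob > nogopob > noyopob > noyofob  (by apocope, vowel merger, unconditioned shift, unconditioned shift)
Irdil 'noyofob' matches the regular reflex exactly, so the pair is cognate.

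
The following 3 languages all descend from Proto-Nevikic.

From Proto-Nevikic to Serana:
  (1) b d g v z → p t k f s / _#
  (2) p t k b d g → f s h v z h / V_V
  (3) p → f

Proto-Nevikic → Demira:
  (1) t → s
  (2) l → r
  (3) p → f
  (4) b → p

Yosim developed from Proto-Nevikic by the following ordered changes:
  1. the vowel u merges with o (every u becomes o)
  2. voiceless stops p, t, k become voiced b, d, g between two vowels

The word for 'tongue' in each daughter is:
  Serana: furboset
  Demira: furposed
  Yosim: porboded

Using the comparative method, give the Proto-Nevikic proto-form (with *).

Position 1: Serana has f, Demira has f, Yosim has p. Yosim preserves p here (none of its changes turn any other segment into p), so the proto-segment is *p.
Position 6: Serana has s, Demira has s, Yosim has d. Taking the neighbouring segments as reconstructed: Serana s could go back to *t or *s; Demira s could go back to *t or *s; Yosim d could go back to *t or *d — the one source consistent with every daughter is *t.
Verify the candidate proto-form against each daughter:
Serana: *purboted > purbotet > purboset > furboset  (by final devoicing, intervocalic lenition, unconditioned shift)
Demira: *purboted
  purboted → purbosed   [unconditioned shift]
  purbosed (rule 2 does not apply)
  purbosed → furbosed   [unconditioned shift]
  furbosed → furposed   [unconditioned shift]
  giving Demira furposed.
Yosim: *purboted
  purboted → porboted   [vowel merger]
  porboted → porboded   [intervocalic voicing]
  giving Yosim porboded.
No other proto-form is consistent with every reflex, so the reconstruction is *purboted.

*purboted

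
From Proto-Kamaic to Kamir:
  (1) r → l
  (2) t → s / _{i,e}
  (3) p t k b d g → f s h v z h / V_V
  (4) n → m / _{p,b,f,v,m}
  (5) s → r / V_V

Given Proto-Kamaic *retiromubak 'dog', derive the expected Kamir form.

lerilomuvak

Kamir: start from *retiromubak.
  rule 1 (unconditioned shift): retiromubak → letilomubak
  rule 2 (palatalisation): letilomubak → lesilomubak
  rule 3 (intervocalic lenition): lesilomubak → lesilomuvak
  rule 4: no change — lesilomuvak
  rule 5 (rhotacism): lesilomuvak → lerilomuvak
  ⇒ Kamir lerilomuvak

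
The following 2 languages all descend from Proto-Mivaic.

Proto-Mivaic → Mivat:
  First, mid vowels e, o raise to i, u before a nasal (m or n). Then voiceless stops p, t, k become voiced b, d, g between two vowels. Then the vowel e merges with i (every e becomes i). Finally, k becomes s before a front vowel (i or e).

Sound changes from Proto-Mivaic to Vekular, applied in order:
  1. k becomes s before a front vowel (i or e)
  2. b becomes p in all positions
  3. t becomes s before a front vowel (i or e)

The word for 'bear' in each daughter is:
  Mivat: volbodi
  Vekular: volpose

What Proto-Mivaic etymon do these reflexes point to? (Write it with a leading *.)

Position 4: Mivat has b, Vekular has p. Taking the neighbouring segments as reconstructed: Mivat b can only go back to *b; Vekular p could go back to *p or *b — the one source consistent with every daughter is *b.
Position 7: Mivat has i, Vekular has e. Vekular preserves e here (none of its changes turn any other segment into e), so the proto-segment is *e.
Verify the candidate proto-form against each daughter:
Mivat: *volbote > volbode > volbodi  (by intervocalic voicing, vowel merger)
Vekular: *volbote > volpote > volpose  (by unconditioned shift, palatalisation)
*volbote is the unique common source.

*volbote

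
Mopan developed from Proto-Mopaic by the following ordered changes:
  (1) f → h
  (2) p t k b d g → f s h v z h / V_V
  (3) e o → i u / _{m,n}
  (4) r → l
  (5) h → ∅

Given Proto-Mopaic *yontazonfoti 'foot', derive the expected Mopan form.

Mopan: *yontazonfoti > yontazonhoti > yontazonhosi > yuntazunhosi > yuntazunosi  (by unconditioned shift, intervocalic lenition, pre-nasal raising, h-loss)

yuntazunosi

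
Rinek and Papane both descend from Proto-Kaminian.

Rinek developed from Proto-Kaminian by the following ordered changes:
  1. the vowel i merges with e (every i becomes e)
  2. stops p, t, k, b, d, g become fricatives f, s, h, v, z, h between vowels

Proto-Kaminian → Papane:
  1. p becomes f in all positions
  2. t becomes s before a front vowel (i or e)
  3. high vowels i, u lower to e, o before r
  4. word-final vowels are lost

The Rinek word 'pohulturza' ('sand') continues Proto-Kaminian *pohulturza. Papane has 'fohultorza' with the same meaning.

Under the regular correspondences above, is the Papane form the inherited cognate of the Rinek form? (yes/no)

Derive the expected Papane reflex of *pohulturza:
Papane: *pohulturza
  pohulturza → fohulturza   [unconditioned shift]
  fohulturza (rule 2 does not apply)
  fohulturza → fohultorza   [pre-rhotic lowering]
  fohultorza → fohultorz   [apocope]
  giving Papane fohultorz.
The regular Papane reflex would be 'fohultorz', but the attested form is 'fohultorza'. The correspondence is irregular, so they are not cognates (the Papane form has a different source).

no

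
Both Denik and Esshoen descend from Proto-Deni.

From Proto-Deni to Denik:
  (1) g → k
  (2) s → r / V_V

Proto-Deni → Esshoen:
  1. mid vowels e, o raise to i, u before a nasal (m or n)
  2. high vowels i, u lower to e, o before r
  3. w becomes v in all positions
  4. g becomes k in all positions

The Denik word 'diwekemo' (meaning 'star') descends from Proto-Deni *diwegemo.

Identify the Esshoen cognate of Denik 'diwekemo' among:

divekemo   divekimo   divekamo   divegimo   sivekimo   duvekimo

Esshoen: start from *diwegemo.
  rule 1 (pre-nasal raising): diwegemo → diwegimo
  rule 2: no change — diwegimo
  rule 3 (unconditioned shift): diwegimo → divegimo
  rule 4 (unconditioned shift): divegimo → divekimo
  ⇒ Esshoen divekimo
Among the options, 'divekimo' alone shows every Esshoen change applied in order.

divekimo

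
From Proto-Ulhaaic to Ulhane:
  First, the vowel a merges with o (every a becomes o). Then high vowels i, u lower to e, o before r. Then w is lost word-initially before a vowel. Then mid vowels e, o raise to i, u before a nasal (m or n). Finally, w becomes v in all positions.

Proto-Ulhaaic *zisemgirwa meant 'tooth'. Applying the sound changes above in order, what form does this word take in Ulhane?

zisimgervo

Ulhane: start from *zisemgirwa.
  rule 1 (vowel merger): zisemgirwa → zisemgirwo
  rule 2 (pre-rhotic lowering): zisemgirwo → zisemgerwo
  rule 3: no change — zisemgerwo
  rule 4 (pre-nasal raising): zisemgerwo → zisimgerwo
  rule 5 (unconditioned shift): zisimgerwo → zisimgervo
  ⇒ Ulhane zisimgervo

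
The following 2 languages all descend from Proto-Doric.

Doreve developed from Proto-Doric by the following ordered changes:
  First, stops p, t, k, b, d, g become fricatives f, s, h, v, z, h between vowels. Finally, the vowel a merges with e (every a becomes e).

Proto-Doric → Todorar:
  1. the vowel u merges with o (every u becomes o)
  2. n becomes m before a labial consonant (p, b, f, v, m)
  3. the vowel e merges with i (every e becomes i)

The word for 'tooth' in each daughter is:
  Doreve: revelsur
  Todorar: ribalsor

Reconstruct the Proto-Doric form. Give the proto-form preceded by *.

*rebalsur

Position 3: Doreve has v, Todorar has b. Todorar preserves b here (none of its changes turn any other segment into b), so the proto-segment is *b.
Position 4: Doreve has e, Todorar has a. Todorar preserves a here (none of its changes turn any other segment into a), so the proto-segment is *a.
Verify the candidate proto-form against each daughter:
Doreve: start from *rebalsur.
  rule 1 (intervocalic lenition): rebalsur → revalsur
  rule 2 (vowel merger): revalsur → revelsur
  ⇒ Doreve revelsur
Todorar: *rebalsur > rebalsor > ribalsor  (by vowel merger, vowel merger)
*rebalsur is the unique common source.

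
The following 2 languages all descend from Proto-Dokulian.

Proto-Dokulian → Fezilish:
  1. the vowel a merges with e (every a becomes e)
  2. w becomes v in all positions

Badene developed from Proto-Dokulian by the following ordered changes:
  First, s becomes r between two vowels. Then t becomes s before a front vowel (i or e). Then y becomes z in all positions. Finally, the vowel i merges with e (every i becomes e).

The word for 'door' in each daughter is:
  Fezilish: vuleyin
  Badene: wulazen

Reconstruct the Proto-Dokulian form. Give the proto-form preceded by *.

*wulayin

Position 4: Fezilish has e, Badene has a. Badene preserves a here (none of its changes turn any other segment into a), so the proto-segment is *a.
Position 5: Fezilish has y, Badene has z. Fezilish preserves y here (none of its changes turn any other segment into y), so the proto-segment is *y.
Position 6: Fezilish has i, Badene has e. Fezilish preserves i here (none of its changes turn any other segment into i), so the proto-segment is *i.
Continuing position by position gives *wulayin; check it forward:
Fezilish: *wulayin > wuleyin > vuleyin  (by vowel merger, unconditioned shift)
Badene: *wulayin
  wulayin (rule 1 does not apply)
  wulayin (rule 2 does not apply)
  wulayin → wulazin   [unconditioned shift]
  wulazin → wulazen   [vowel merger]
  giving Badene wulazen.
No other proto-form is consistent with every reflex, so the reconstruction is *wulayin.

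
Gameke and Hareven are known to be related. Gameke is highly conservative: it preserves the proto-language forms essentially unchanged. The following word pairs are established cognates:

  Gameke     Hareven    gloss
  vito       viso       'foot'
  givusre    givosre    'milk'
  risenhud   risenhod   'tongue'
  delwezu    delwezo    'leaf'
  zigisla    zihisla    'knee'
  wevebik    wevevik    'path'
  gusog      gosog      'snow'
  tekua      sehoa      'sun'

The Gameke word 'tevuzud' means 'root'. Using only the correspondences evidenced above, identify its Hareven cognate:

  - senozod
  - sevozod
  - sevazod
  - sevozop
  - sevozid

tekua ~ sehoa — Gameke t corresponds to Hareven s word-initially before a front vowel.
givusre ~ givosre, risenhud ~ risenhod — Gameke u corresponds to Hareven o after a consonant, before a consonant other than r, m, n, p, b, f, v.
Applying these to Gameke 'tevuzud':
  tevuzud → sevuzud   (t→s word-initially before a front vowel)
  sevuzud → sevozud   (u→o after a consonant, before a consonant other than r, m, n, p, b, f, v)
  sevozud → sevozod   (u→o after a consonant, before a consonant other than r, m, n, p, b, f, v)
So the Hareven cognate is 'sevozod'.

sevozod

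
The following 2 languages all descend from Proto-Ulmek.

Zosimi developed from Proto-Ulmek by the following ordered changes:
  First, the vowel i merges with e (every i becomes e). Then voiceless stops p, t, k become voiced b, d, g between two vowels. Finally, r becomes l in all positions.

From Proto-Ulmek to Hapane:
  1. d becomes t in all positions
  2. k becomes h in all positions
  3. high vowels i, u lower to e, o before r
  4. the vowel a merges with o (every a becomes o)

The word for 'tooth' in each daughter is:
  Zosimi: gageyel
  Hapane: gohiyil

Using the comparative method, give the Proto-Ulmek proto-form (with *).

Position 2: Zosimi has a, Hapane has o. Zosimi preserves a here (none of its changes turn any other segment into a), so the proto-segment is *a.
Position 6: Zosimi has e, Hapane has i. Hapane preserves i here (none of its changes turn any other segment into i), so the proto-segment is *i.
This points to *gakiyil. Verify forward in each daughter:
Zosimi: *gakiyil
  gakiyil → gakeyel   [vowel merger]
  gakeyel → gageyel   [intervocalic voicing]
  gageyel (rule 3 does not apply)
  giving Zosimi gageyel.
Hapane: *gakiyil
  gakiyil (rule 1 does not apply)
  gakiyil → gahiyil   [unconditioned shift]
  gahiyil (rule 3 does not apply)
  gahiyil → gohiyil   [vowel merger]
  giving Hapane gohiyil.
No other proto-form is consistent with every reflex, so the reconstruction is *gakiyil.

*gakiyil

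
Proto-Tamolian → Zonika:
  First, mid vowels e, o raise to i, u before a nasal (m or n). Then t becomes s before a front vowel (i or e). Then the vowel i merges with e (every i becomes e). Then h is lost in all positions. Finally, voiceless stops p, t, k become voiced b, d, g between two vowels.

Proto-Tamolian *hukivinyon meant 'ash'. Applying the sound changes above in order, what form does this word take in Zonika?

ugevenyun

Zonika: start from *hukivinyon.
  rule 1 (pre-nasal raising): hukivinyon → hukivinyun
  rule 2: no change — hukivinyun
  rule 3 (vowel merger): hukivinyun → hukevenyun
  rule 4 (h-loss): hukevenyun → ukevenyun
  rule 5 (intervocalic voicing): ukevenyun → ugevenyun
  ⇒ Zonika ugevenyun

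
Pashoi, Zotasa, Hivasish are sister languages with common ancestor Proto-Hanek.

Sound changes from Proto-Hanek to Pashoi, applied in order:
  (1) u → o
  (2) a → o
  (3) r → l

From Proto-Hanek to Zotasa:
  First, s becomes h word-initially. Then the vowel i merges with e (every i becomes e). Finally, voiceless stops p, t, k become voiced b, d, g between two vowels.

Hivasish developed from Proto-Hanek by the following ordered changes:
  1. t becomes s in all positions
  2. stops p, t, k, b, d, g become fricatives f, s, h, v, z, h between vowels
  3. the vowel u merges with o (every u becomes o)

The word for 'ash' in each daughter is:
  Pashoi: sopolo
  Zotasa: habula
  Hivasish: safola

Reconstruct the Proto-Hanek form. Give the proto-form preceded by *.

Position 6: Pashoi has o, Zotasa has a, Hivasish has a. Zotasa preserves a here (none of its changes turn any other segment into a), so the proto-segment is *a.
Position 2: Pashoi has o, Zotasa has a, Hivasish has a. Zotasa preserves a here (none of its changes turn any other segment into a), so the proto-segment is *a.
Position 1: Pashoi has s, Zotasa has h, Hivasish has s. Pashoi preserves s here (none of its changes turn any other segment into s), so the proto-segment is *s.
This points to *sapula. Verify forward in each daughter:
Pashoi: *sapula
  sapula → sapola   [vowel merger]
  sapola → sopolo   [vowel merger]
  sopolo (rule 3 does not apply)
  giving Pashoi sopolo.
Zotasa: *sapula
  sapula → hapula   [debuccalisation]
  hapula (rule 2 does not apply)
  hapula → habula   [intervocalic voicing]
  giving Zotasa habula.
Hivasish: start from *sapula.
  rule 1: no change — sapula
  rule 2 (intervocalic lenition): sapula → safula
  rule 3 (vowel merger): safula → safola
  ⇒ Hivasish safola
Only *sapula yields all of Pashoi sopolo, Zotasa habula, Hivasish safola.

*sapula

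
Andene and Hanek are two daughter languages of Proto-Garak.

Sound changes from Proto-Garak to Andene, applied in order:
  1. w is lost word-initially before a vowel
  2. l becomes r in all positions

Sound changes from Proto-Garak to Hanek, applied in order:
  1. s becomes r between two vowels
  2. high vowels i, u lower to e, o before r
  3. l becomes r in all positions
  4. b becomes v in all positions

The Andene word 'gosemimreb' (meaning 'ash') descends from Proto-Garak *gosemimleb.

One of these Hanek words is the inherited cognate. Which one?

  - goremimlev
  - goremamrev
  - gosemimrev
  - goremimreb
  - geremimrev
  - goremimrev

goremimrev

Hanek: *gosemimleb > goremimleb > goremimreb > goremimrev  (by rhotacism, unconditioned shift, unconditioned shift)
The other candidates each miss or misapply at least one Hanek change.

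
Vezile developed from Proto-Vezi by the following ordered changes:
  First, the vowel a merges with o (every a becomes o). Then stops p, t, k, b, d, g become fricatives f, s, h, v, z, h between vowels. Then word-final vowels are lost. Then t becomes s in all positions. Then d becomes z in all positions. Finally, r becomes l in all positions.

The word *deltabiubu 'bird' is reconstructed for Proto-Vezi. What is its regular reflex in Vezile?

Vezile: start from *deltabiubu.
  rule 1 (vowel merger): deltabiubu → deltobiubu
  rule 2 (intervocalic lenition): deltobiubu → deltoviuvu
  rule 3 (apocope): deltoviuvu → deltoviuv
  rule 4 (unconditioned shift): deltoviuv → delsoviuv
  rule 5 (unconditioned shift): delsoviuv → zelsoviuv
  rule 6: no change — zelsoviuv
  ⇒ Vezile zelsoviuv

zelsoviuv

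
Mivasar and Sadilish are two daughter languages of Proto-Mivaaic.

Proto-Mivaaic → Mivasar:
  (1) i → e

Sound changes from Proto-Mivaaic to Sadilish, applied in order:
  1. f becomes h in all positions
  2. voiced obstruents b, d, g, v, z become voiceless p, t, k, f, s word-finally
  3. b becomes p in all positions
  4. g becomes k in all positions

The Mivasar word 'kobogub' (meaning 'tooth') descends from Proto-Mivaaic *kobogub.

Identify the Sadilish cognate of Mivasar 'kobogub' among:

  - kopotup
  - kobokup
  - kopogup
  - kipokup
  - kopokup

Sadilish: start from *kobogub.
  rule 1: no change — kobogub
  rule 2 (final devoicing): kobogub → kobogup
  rule 3 (unconditioned shift): kobogup → kopogup
  rule 4 (unconditioned shift): kopogup → kopokup
  ⇒ Sadilish kopokup

kopokup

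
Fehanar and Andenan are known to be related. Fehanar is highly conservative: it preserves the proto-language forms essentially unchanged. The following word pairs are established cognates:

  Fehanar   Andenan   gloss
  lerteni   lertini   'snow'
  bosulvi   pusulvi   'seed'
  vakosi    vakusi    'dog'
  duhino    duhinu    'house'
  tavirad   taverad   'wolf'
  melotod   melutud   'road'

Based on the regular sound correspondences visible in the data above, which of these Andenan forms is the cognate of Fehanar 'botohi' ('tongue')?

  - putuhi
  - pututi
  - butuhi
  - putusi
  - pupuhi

putuhi

bosulvi ~ pusulvi — Fehanar b corresponds to Andenan p word-initially before a back vowel.
bosulvi ~ pusulvi, vakosi ~ vakusi — Fehanar o corresponds to Andenan u after a consonant, before a consonant other than r, m, n, p, b, f, v.
Applying these to Fehanar 'botohi':
  botohi → potohi   (b→p word-initially before a back vowel)
  potohi → putohi   (o→u after a consonant, before a consonant other than r, m, n, p, b, f, v)
  putohi → putuhi   (o→u after a consonant, before a consonant other than r, m, n, p, b, f, v)
So the Andenan cognate is 'putuhi'.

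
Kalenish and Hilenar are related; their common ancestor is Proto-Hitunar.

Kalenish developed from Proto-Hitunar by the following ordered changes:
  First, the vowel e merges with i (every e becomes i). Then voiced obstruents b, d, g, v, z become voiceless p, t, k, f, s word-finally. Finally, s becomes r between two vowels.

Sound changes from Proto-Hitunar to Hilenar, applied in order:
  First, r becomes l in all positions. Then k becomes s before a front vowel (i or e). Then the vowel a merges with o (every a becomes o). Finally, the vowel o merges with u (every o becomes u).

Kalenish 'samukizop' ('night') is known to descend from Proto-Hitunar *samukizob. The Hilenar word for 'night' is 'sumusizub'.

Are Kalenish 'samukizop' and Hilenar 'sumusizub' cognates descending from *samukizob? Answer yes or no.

yes

Derive the expected Hilenar reflex of *samukizob:
Hilenar: *samukizob > samusizob > somusizob > sumusizub  (by palatalisation, vowel merger, vowel merger)
Hilenar 'sumusizub' matches the regular reflex exactly, so the pair is cognate.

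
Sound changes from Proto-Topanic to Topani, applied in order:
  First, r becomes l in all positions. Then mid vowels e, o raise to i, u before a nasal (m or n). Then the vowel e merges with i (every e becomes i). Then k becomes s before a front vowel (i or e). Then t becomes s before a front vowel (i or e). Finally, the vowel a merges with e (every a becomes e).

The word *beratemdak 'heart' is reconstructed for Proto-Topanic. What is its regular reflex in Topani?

Topani: *beratemdak
  beratemdak → belatemdak   [unconditioned shift]
  belatemdak → belatimdak   [pre-nasal raising]
  belatimdak → bilatimdak   [vowel merger]
  bilatimdak (rule 4 does not apply)
  bilatimdak → bilasimdak   [palatalisation]
  bilasimdak → bilesimdek   [vowel merger]
  giving Topani bilesimdek.

bilesimdek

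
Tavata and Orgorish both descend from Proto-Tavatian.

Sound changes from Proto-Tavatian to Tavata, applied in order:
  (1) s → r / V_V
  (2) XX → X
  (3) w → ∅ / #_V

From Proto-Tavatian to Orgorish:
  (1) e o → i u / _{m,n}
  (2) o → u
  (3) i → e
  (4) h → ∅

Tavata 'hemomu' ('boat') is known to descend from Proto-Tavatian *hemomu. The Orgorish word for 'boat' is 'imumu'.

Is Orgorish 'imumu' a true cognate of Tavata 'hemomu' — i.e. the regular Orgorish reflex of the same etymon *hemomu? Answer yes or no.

no

Derive the expected Orgorish reflex of *hemomu:
Orgorish: start from *hemomu.
  rule 1 (pre-nasal raising): hemomu → himumu
  rule 2: no change — himumu
  rule 3 (vowel merger): himumu → hemumu
  rule 4 (h-loss): hemumu → emumu
  ⇒ Orgorish emumu
The regular Orgorish reflex would be 'emumu', but the attested form is 'imumu'. The correspondence is irregular, so they are not cognates (the Orgorish form has a different source).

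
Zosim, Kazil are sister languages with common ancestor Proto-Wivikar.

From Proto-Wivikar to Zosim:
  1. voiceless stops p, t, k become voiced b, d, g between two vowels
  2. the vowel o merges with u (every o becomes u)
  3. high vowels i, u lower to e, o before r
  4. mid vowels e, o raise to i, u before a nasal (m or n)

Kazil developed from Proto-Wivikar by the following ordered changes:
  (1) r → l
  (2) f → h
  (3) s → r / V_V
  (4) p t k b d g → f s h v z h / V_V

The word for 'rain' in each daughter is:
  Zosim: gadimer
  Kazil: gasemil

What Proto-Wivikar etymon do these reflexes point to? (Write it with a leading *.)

*gatemir

Position 3: Zosim has d, Kazil has s. Taking the neighbouring segments as reconstructed: Zosim d could go back to *t or *d; Kazil s can only go back to *t — the one source consistent with every daughter is *t.
Position 4: Zosim has i, Kazil has e. Kazil preserves e here (none of its changes turn any other segment into e), so the proto-segment is *e.
This points to *gatemir. Verify forward in each daughter:
Zosim: start from *gatemir.
  rule 1 (intervocalic voicing): gatemir → gademir
  rule 2: no change — gademir
  rule 3 (pre-rhotic lowering): gademir → gademer
  rule 4 (pre-nasal raising): gademer → gadimer
  ⇒ Zosim gadimer
Kazil: *gatemir
  gatemir → gatemil   [unconditioned shift]
  gatemil (rule 2 does not apply)
  gatemil (rule 3 does not apply)
  gatemil → gasemil   [intervocalic lenition]
  giving Kazil gasemil.
Only *gatemir yields all of Zosim gadimer, Kazil gasemil.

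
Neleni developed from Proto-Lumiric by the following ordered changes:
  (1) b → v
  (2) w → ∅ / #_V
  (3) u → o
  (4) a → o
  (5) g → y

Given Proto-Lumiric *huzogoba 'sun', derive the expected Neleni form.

hozoyovo

Neleni: *huzogoba
  huzogoba → huzogova   [unconditioned shift]
  huzogova (rule 2 does not apply)
  huzogova → hozogova   [vowel merger]
  hozogova → hozogovo   [vowel merger]
  hozogovo → hozoyovo   [unconditioned shift]
  giving Neleni hozoyovo.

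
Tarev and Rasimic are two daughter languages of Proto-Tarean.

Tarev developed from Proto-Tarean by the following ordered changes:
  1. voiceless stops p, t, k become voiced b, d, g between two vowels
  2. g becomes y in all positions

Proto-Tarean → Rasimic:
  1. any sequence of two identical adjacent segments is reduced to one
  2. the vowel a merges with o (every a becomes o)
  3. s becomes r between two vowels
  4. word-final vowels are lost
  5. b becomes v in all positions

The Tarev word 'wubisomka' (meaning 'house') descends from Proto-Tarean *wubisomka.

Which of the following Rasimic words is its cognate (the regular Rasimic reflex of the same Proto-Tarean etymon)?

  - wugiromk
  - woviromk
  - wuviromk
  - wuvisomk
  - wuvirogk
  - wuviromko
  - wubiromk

Rasimic: *wubisomka
  wubisomka (rule 1 does not apply)
  wubisomka → wubisomko   [vowel merger]
  wubisomko → wubiromko   [rhotacism]
  wubiromko → wubiromk   [apocope]
  wubiromk → wuviromk   [unconditioned shift]
  giving Rasimic wuviromk.
The other candidates each miss or misapply at least one Rasimic change.

wuviromk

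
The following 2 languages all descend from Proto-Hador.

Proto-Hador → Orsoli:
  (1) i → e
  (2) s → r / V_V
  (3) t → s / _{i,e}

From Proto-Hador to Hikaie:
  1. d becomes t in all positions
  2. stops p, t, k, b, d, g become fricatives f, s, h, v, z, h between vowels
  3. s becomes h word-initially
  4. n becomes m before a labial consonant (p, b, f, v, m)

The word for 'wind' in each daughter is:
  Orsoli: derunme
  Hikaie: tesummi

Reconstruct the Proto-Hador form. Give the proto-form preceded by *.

*desunmi

Position 3: Orsoli has r, Hikaie has s. Taking the neighbouring segments as reconstructed: Orsoli r could go back to *s or *r; Hikaie s could go back to *t or *d or *s — the one source consistent with every daughter is *s.
Position 7: Orsoli has e, Hikaie has i. Hikaie preserves i here (none of its changes turn any other segment into i), so the proto-segment is *i.
Position 5: Orsoli has n, Hikaie has m. Orsoli preserves n here (none of its changes turn any other segment into n), so the proto-segment is *n.
This points to *desunmi. Verify forward in each daughter:
Orsoli: *desunmi > desunme > derunme  (by vowel merger, rhotacism)
Hikaie: *desunmi
  desunmi → tesunmi   [unconditioned shift]
  tesunmi (rule 2 does not apply)
  tesunmi (rule 3 does not apply)
  tesunmi → tesummi   [nasal place assimilation]
  giving Hikaie tesummi.
*desunmi is the unique common source.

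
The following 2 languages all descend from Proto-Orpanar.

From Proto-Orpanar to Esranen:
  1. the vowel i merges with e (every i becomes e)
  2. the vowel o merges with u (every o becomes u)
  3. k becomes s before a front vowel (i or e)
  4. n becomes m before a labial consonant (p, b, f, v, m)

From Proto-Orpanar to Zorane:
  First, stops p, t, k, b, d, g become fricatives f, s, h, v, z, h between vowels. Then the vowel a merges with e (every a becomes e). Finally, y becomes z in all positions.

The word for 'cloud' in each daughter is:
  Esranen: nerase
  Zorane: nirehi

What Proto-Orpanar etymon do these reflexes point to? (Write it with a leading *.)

*niraki

Position 4: Esranen has a, Zorane has e. Esranen preserves a here (none of its changes turn any other segment into a), so the proto-segment is *a.
Position 6: Esranen has e, Zorane has i. Zorane preserves i here (none of its changes turn any other segment into i), so the proto-segment is *i.
Verify the candidate proto-form against each daughter:
Esranen: *niraki > nerake > nerase  (by vowel merger, palatalisation)
Zorane: *niraki > nirahi > nirehi  (by intervocalic lenition, vowel merger)
No other proto-form is consistent with every reflex, so the reconstruction is *niraki.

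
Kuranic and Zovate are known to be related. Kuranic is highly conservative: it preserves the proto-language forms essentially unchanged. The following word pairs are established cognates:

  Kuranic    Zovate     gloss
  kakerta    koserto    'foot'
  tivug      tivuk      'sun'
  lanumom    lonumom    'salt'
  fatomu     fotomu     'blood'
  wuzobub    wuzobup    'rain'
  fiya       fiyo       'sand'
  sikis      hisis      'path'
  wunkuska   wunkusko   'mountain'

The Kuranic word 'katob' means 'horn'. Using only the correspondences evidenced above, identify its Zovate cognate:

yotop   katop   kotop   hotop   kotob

kotop

kakerta ~ koserto, fatomu ~ fotomu — Kuranic a corresponds to Zovate o after a consonant, before a consonant other than r, m, n, p, b, f, v.
wuzobub ~ wuzobup — Kuranic b corresponds to Zovate p word-finally.
Applying these to Kuranic 'katob':
  katob → kotob   (a→o after a consonant, before a consonant other than r, m, n, p, b, f, v)
  kotob → kotop   (b→p word-finally)
So the Zovate cognate is 'kotop'.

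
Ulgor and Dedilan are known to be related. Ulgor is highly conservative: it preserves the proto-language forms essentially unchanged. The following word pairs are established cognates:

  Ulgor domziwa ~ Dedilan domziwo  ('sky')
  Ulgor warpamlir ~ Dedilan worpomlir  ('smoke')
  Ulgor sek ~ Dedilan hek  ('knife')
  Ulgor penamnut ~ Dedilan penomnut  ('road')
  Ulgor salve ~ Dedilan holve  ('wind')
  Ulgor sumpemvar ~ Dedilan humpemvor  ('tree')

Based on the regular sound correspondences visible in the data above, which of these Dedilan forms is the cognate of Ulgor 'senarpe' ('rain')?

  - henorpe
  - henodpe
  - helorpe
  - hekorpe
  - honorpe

sek ~ hek — Ulgor s corresponds to Dedilan h word-initially before a front vowel.
warpamlir ~ worpomlir, sumpemvar ~ humpemvor — Ulgor a corresponds to Dedilan o after a consonant, before r.
Applying these to Ulgor 'senarpe':
  senarpe → henarpe   (s→h word-initially before a front vowel)
  henarpe → henorpe   (a→o after a consonant, before r)
So the Dedilan cognate is 'henorpe'.

henorpe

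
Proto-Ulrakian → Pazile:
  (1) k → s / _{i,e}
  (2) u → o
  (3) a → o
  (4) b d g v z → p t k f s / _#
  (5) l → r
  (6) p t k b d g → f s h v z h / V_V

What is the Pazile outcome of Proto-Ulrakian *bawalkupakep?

boworkofosep

Pazile: *bawalkupakep > bawalkupasep > bawalkopasep > bowolkoposep > boworkoposep > boworkofosep  (by palatalisation, vowel merger, vowel merger, unconditioned shift, intervocalic lenition)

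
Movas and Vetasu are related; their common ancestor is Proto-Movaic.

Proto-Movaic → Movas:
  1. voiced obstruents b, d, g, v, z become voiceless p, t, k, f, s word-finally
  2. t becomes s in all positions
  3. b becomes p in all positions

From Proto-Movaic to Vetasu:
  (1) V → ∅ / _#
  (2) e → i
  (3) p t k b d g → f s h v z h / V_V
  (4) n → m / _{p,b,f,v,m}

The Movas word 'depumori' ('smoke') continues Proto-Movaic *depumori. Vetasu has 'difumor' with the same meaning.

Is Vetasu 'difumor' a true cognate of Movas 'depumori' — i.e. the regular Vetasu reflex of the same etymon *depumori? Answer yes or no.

Derive the expected Vetasu reflex of *depumori:
Vetasu: start from *depumori.
  rule 1 (apocope): depumori → depumor
  rule 2 (vowel merger): depumor → dipumor
  rule 3 (intervocalic lenition): dipumor → difumor
  rule 4: no change — difumor
  ⇒ Vetasu difumor
Vetasu 'difumor' matches the regular reflex exactly, so the pair is cognate.

yes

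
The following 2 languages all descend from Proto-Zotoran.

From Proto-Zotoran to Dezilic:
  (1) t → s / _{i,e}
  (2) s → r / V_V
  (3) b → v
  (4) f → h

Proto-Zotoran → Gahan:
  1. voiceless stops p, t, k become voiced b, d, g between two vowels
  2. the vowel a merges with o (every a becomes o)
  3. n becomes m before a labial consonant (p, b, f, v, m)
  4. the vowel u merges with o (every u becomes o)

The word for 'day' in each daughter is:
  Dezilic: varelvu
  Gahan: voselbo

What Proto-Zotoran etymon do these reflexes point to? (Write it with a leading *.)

Position 3: Dezilic has r, Gahan has s. Gahan preserves s here (none of its changes turn any other segment into s), so the proto-segment is *s.
Position 7: Dezilic has u, Gahan has o. Dezilic preserves u here (none of its changes turn any other segment into u), so the proto-segment is *u.
Verify the candidate proto-form against each daughter:
Dezilic: start from *vaselbu.
  rule 1: no change — vaselbu
  rule 2 (rhotacism): vaselbu → varelbu
  rule 3 (unconditioned shift): varelbu → varelvu
  rule 4: no change — varelvu
  ⇒ Dezilic varelvu
Gahan: *vaselbu
  vaselbu (rule 1 does not apply)
  vaselbu → voselbu   [vowel merger]
  voselbu (rule 3 does not apply)
  voselbu → voselbo   [vowel merger]
  giving Gahan voselbo.
No other proto-form is consistent with every reflex, so the reconstruction is *vaselbu.

*vaselbu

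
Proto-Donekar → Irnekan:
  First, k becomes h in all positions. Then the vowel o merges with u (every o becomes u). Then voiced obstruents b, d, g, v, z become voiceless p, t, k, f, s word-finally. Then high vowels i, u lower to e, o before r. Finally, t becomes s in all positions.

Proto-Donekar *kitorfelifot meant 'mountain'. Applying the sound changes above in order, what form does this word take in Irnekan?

hisorfelifus

Irnekan: *kitorfelifot > hitorfelifot > hiturfelifut > hitorfelifut > hisorfelifus  (by unconditioned shift, vowel merger, pre-rhotic lowering, unconditioned shift)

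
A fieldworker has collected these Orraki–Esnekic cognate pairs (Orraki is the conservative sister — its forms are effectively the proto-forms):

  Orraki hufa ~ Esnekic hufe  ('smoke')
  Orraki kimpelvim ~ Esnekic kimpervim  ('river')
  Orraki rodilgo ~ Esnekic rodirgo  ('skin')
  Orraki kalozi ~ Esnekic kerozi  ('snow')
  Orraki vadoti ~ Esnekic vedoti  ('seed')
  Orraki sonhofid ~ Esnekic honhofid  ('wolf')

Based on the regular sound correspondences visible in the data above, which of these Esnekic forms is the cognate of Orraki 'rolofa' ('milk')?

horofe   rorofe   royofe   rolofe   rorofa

rorofe

kalozi ~ kerozi — Orraki l corresponds to Esnekic r between vowels (before a back vowel).
hufa ~ hufe — Orraki a corresponds to Esnekic e word-finally.
Applying these to Orraki 'rolofa':
  rolofa → rorofa   (l→r between vowels (before a back vowel))
  rorofa → rorofe   (a→e word-finally)
So the Esnekic cognate is 'rorofe'.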